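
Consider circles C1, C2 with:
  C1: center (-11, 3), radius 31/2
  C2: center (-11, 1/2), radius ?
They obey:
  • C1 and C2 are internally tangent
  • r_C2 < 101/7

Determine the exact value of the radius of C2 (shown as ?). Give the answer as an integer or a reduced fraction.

13

1. [int C1,C2]  r_C2² − 31r_C2 + 234 = 0  ⇒  r_C2 = 13 or 18
2. given r_C2 < 101/7: keep 13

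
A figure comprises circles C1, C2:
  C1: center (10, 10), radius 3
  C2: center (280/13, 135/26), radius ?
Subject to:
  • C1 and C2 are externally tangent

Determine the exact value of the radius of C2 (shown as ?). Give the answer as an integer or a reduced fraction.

19/2

1. [ext C1·C2]  r_C2² + 6r_C2 − 589/4 = 0  ⇒  r_C2 = 19/2 (r>0 drops 1)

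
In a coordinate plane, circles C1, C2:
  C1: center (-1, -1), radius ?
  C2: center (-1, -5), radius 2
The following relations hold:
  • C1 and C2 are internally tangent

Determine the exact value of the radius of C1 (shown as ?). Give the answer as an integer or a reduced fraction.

1. [int C1,C2]  r_C1² − 4r_C1 − 12 = 0  ⇒  r_C1 = 6 (r>0 drops 1)

6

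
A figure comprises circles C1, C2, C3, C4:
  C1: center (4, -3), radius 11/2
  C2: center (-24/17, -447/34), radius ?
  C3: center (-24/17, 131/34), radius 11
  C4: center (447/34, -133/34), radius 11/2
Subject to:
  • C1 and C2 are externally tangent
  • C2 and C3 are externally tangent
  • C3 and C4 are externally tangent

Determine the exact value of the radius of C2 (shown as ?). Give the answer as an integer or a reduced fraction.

1. [ext C1·C2]  r_C2² + 11r_C2 − 102 = 0  ⇒  r_C2 = 6 (r>0 drops 1)
2. [ext C2·C3]  r_C2² + 22r_C2 − 168 = 0  ⇒  r_C2 = 6 (r>0 drops 1)

6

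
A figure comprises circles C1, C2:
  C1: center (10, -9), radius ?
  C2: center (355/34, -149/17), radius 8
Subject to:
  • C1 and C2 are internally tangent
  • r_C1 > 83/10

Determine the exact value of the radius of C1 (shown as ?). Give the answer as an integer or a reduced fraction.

17/2

1. [int C1,C2]  r_C1² − 16r_C1 + 255/4 = 0  ⇒  r_C1 = 15/2 or 17/2
2. given r_C1 > 83/10: keep 17/2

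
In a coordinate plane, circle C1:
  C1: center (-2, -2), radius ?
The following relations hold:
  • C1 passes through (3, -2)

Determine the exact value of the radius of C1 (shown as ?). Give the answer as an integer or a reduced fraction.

1. [C1∋P]  r_C1² − 25 = 0  ⇒  r_C1 = 5 (r>0 drops 1)

5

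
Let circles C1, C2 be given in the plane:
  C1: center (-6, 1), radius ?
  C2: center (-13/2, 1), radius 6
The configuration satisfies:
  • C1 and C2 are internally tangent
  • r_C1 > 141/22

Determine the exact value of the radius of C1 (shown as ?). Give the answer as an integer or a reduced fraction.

13/2

1. [int C1,C2]  r_C1² − 12r_C1 + 143/4 = 0  ⇒  r_C1 = 11/2 or 13/2
2. given r_C1 > 141/22: keep 13/2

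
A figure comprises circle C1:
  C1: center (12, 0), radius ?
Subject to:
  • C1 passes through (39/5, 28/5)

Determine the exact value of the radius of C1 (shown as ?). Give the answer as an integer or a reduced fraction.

1. [C1∋P]  r_C1² − 49 = 0  ⇒  r_C1 = 7 (r>0 drops 1)

7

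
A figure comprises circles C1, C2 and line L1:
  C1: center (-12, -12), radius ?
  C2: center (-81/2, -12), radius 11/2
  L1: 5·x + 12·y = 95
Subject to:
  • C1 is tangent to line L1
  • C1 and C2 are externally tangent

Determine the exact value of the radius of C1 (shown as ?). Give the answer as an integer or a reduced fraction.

1. [C1‖L1]  r_C1² − 529 = 0  ⇒  r_C1 = 23 (r>0 drops 1)
2. [ext C1·C2]  r_C1² + 11r_C1 − 782 = 0  ⇒  r_C1 = 23 (r>0 drops 1)

23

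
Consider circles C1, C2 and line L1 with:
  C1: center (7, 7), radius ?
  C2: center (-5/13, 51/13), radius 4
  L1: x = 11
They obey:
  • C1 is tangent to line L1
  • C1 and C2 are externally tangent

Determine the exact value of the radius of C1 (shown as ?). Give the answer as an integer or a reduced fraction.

4

1. [C1‖L1]  r_C1² − 16 = 0  ⇒  r_C1 = 4 (r>0 drops 1)
2. [ext C1·C2]  r_C1² + 8r_C1 − 48 = 0  ⇒  r_C1 = 4 (r>0 drops 1)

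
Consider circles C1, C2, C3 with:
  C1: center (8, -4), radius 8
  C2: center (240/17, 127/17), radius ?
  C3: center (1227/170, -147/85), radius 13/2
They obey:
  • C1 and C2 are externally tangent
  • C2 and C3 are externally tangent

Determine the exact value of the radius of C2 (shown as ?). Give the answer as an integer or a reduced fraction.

5

1. [ext C1·C2]  r_C2² + 16r_C2 − 105 = 0  ⇒  r_C2 = 5 (r>0 drops 1)
2. [ext C2·C3]  r_C2² + 13r_C2 − 90 = 0  ⇒  r_C2 = 5 (r>0 drops 1)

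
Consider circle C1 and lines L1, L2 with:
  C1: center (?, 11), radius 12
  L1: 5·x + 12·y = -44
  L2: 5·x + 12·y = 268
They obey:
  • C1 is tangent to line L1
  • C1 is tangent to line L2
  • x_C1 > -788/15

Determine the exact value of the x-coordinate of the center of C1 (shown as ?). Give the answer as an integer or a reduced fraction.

-4

1. [C1‖L1]  x_C1² + (352/5)x_C1 + 1328/5 = 0  ⇒  x_C1 = -332/5 or -4
2. [C1‖L2]  x_C1² − (272/5)x_C1 − 1168/5 = 0  ⇒  x_C1 = -4 or 292/5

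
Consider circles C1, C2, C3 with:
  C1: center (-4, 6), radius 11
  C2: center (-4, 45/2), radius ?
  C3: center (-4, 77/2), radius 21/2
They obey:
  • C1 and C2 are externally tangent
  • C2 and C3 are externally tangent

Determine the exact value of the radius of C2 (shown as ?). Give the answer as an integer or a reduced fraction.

11/2

1. [ext C1·C2]  r_C2² + 22r_C2 − 605/4 = 0  ⇒  r_C2 = 11/2 (r>0 drops 1)
2. [ext C2·C3]  r_C2² + 21r_C2 − 583/4 = 0  ⇒  r_C2 = 11/2 (r>0 drops 1)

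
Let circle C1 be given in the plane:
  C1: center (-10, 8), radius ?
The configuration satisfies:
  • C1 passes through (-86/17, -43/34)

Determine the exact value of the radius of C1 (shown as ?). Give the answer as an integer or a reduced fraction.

1. [C1∋P]  r_C1² − 441/4 = 0  ⇒  r_C1 = 21/2 (r>0 drops 1)

21/2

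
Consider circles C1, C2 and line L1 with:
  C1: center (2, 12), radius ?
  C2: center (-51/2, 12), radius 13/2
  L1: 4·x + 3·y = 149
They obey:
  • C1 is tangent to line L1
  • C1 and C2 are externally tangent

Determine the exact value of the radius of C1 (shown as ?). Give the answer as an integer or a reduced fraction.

21

1. [C1‖L1]  r_C1² − 441 = 0  ⇒  r_C1 = 21 (r>0 drops 1)
2. [ext C1·C2]  r_C1² + 13r_C1 − 714 = 0  ⇒  r_C1 = 21 (r>0 drops 1)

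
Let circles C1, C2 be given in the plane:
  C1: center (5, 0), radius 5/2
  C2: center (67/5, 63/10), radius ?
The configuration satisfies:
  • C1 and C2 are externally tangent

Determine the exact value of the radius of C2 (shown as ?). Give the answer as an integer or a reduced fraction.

1. [ext C1·C2]  r_C2² + 5r_C2 − 104 = 0  ⇒  r_C2 = 8 (r>0 drops 1)

8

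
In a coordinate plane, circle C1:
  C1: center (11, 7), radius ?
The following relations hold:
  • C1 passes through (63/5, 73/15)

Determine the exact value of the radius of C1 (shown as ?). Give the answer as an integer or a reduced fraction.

8/3

1. [C1∋P]  r_C1² − 64/9 = 0  ⇒  r_C1 = 8/3 (r>0 drops 1)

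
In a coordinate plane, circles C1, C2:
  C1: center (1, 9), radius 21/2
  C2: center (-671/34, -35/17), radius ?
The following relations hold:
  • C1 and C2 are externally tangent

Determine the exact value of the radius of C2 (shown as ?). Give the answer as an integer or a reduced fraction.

1. [ext C1·C2]  r_C2² + 21r_C2 − 442 = 0  ⇒  r_C2 = 13 (r>0 drops 1)

13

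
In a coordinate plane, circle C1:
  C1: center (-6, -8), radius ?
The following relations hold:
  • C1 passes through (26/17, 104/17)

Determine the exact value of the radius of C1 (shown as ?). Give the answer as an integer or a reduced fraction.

1. [C1∋P]  r_C1² − 256 = 0  ⇒  r_C1 = 16 (r>0 drops 1)

16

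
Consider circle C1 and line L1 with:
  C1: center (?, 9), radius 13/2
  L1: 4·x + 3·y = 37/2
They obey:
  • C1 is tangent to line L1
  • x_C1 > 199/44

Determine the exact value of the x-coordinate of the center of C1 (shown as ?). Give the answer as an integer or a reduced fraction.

6

1. [C1‖L1]  x_C1² + (17/4)x_C1 − 123/2 = 0  ⇒  x_C1 = -41/4 or 6
2. given x_C1 > 199/44: keep 6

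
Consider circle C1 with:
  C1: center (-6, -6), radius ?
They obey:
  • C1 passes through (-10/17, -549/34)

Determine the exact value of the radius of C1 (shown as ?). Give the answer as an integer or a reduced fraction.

1. [C1∋P]  r_C1² − 529/4 = 0  ⇒  r_C1 = 23/2 (r>0 drops 1)

23/2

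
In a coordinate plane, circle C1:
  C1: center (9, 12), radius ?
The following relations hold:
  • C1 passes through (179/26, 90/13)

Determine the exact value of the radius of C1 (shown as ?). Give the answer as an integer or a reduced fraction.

1. [C1∋P]  r_C1² − 121/4 = 0  ⇒  r_C1 = 11/2 (r>0 drops 1)

11/2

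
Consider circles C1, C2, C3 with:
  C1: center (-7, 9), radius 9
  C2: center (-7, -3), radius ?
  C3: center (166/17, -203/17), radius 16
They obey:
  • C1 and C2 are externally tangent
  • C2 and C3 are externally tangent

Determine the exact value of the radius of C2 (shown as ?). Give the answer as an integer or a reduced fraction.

3

1. [ext C1·C2]  r_C2² + 18r_C2 − 63 = 0  ⇒  r_C2 = 3 (r>0 drops 1)
2. [ext C2·C3]  r_C2² + 32r_C2 − 105 = 0  ⇒  r_C2 = 3 (r>0 drops 1)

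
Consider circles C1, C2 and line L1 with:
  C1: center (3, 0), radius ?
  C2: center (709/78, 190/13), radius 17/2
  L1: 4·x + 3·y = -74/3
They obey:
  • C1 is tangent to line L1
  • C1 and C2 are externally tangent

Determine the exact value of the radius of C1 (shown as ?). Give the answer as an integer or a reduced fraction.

1. [C1‖L1]  r_C1² − 484/9 = 0  ⇒  r_C1 = 22/3 (r>0 drops 1)
2. [ext C1·C2]  r_C1² + 17r_C1 − 1606/9 = 0  ⇒  r_C1 = 22/3 (r>0 drops 1)

22/3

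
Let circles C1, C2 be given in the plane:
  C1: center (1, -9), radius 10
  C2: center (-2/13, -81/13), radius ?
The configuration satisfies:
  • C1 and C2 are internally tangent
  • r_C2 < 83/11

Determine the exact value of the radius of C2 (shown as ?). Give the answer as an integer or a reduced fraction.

7

1. [int C1,C2]  r_C2² − 20r_C2 + 91 = 0  ⇒  r_C2 = 7 or 13
2. given r_C2 < 83/11: keep 7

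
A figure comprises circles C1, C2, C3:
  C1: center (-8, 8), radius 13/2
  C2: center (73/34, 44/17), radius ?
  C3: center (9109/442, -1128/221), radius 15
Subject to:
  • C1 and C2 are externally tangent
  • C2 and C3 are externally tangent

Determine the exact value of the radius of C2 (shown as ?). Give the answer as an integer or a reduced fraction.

1. [ext C1·C2]  r_C2² + 13r_C2 − 90 = 0  ⇒  r_C2 = 5 (r>0 drops 1)
2. [ext C2·C3]  r_C2² + 30r_C2 − 175 = 0  ⇒  r_C2 = 5 (r>0 drops 1)

5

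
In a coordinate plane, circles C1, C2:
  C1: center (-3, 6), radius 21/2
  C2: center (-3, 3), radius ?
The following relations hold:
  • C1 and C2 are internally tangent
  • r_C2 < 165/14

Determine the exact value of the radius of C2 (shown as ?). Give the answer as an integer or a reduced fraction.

1. [int C1,C2]  r_C2² − 21r_C2 + 405/4 = 0  ⇒  r_C2 = 15/2 or 27/2
2. given r_C2 < 165/14: keep 15/2

15/2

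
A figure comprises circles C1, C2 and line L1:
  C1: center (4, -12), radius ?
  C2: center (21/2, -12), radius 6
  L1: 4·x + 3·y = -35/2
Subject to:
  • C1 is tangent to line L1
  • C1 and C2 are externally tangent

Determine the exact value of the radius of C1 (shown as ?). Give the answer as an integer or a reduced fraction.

1. [C1‖L1]  r_C1² − 1/4 = 0  ⇒  r_C1 = 1/2 (r>0 drops 1)
2. [ext C1·C2]  r_C1² + 12r_C1 − 25/4 = 0  ⇒  r_C1 = 1/2 (r>0 drops 1)

1/2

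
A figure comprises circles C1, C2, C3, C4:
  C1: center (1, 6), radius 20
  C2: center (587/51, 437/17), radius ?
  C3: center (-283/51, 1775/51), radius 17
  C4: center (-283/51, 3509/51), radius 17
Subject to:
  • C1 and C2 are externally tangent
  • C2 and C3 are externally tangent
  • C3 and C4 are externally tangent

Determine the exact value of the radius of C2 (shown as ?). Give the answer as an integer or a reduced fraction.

1. [ext C1·C2]  r_C2² + 40r_C2 − 889/9 = 0  ⇒  r_C2 = 7/3 (r>0 drops 1)
2. [ext C2·C3]  r_C2² + 34r_C2 − 763/9 = 0  ⇒  r_C2 = 7/3 (r>0 drops 1)

7/3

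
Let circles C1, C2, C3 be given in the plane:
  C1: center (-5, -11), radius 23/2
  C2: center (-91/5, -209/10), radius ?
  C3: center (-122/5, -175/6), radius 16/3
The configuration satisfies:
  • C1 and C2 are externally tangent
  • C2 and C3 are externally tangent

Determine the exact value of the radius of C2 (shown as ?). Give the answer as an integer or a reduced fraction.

5

1. [ext C1·C2]  r_C2² + 23r_C2 − 140 = 0  ⇒  r_C2 = 5 (r>0 drops 1)
2. [ext C2·C3]  r_C2² + (32/3)r_C2 − 235/3 = 0  ⇒  r_C2 = 5 (r>0 drops 1)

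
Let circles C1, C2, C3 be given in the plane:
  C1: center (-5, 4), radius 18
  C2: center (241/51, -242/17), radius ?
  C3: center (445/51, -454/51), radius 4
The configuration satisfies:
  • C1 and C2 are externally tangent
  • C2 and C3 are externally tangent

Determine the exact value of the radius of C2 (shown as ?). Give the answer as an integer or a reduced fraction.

1. [ext C1·C2]  r_C2² + 36r_C2 − 928/9 = 0  ⇒  r_C2 = 8/3 (r>0 drops 1)
2. [ext C2·C3]  r_C2² + 8r_C2 − 256/9 = 0  ⇒  r_C2 = 8/3 (r>0 drops 1)

8/3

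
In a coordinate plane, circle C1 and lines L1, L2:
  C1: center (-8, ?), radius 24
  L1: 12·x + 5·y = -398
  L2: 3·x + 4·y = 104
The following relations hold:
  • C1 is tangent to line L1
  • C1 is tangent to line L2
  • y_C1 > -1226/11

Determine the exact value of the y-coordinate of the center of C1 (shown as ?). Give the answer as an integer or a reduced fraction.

1. [C1‖L1]  y_C1² + (604/5)y_C1 − 1228/5 = 0  ⇒  y_C1 = -614/5 or 2
2. [C1‖L2]  y_C1² − 64y_C1 + 124 = 0  ⇒  y_C1 = 2 or 62

2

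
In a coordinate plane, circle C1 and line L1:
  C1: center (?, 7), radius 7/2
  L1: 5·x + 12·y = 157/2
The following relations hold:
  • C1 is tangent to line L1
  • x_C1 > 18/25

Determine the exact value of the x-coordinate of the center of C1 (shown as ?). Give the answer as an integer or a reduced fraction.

8

1. [C1‖L1]  x_C1² + (11/5)x_C1 − 408/5 = 0  ⇒  x_C1 = -51/5 or 8
2. given x_C1 > 18/25: keep 8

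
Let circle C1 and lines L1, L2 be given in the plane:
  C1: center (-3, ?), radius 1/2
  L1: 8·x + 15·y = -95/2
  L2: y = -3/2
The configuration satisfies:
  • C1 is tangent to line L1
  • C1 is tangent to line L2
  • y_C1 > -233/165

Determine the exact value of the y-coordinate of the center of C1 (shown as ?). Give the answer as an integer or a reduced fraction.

1. [C1‖L1]  y_C1² + (47/15)y_C1 + 32/15 = 0  ⇒  y_C1 = -32/15 or -1
2. [C1‖L2]  y_C1² + 3y_C1 + 2 = 0  ⇒  y_C1 = -2 or -1

-1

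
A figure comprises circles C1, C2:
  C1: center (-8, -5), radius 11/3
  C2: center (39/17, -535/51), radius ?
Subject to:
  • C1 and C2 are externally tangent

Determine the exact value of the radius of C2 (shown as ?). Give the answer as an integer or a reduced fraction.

8

1. [ext C1·C2]  r_C2² + (22/3)r_C2 − 368/3 = 0  ⇒  r_C2 = 8 (r>0 drops 1)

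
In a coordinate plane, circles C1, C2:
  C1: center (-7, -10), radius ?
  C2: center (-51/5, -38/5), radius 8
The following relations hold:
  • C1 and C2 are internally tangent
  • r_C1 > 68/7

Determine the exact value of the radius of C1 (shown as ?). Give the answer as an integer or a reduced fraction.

1. [int C1,C2]  r_C1² − 16r_C1 + 48 = 0  ⇒  r_C1 = 4 or 12
2. given r_C1 > 68/7: keep 12

12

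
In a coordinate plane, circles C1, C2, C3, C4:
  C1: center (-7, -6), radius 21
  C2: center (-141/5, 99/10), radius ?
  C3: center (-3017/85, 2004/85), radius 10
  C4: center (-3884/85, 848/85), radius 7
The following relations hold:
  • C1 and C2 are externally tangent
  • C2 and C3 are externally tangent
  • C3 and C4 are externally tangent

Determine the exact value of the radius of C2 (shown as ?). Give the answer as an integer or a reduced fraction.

1. [ext C1·C2]  r_C2² + 42r_C2 − 1045/4 = 0  ⇒  r_C2 = 11/2 (r>0 drops 1)
2. [ext C2·C3]  r_C2² + 20r_C2 − 561/4 = 0  ⇒  r_C2 = 11/2 (r>0 drops 1)

11/2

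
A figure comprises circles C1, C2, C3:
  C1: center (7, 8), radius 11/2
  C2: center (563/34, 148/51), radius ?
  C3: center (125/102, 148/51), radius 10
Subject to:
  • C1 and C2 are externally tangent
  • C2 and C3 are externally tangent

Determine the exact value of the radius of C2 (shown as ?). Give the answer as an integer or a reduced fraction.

16/3

1. [ext C1·C2]  r_C2² + 11r_C2 − 784/9 = 0  ⇒  r_C2 = 16/3 (r>0 drops 1)
2. [ext C2·C3]  r_C2² + 20r_C2 − 1216/9 = 0  ⇒  r_C2 = 16/3 (r>0 drops 1)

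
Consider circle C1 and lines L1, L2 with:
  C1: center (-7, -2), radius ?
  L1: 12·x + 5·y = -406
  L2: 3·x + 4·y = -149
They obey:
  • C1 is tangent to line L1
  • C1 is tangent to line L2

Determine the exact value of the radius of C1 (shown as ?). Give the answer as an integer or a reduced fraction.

24

1. [C1‖L1]  r_C1² − 576 = 0  ⇒  r_C1 = 24 (r>0 drops 1)
2. [C1‖L2]  r_C1² − 576 = 0  ⇒  r_C1 = 24 (r>0 drops 1)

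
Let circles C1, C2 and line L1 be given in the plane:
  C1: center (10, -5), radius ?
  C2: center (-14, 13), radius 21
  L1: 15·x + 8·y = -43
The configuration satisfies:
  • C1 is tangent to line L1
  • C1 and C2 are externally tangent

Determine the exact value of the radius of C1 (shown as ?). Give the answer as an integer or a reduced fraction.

1. [C1‖L1]  r_C1² − 81 = 0  ⇒  r_C1 = 9 (r>0 drops 1)
2. [ext C1·C2]  r_C1² + 42r_C1 − 459 = 0  ⇒  r_C1 = 9 (r>0 drops 1)

9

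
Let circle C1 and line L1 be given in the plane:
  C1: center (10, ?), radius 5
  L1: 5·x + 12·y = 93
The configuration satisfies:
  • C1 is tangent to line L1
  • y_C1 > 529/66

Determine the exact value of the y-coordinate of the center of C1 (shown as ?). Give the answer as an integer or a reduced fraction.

9

1. [C1‖L1]  y_C1² − (43/6)y_C1 − 33/2 = 0  ⇒  y_C1 = -11/6 or 9
2. given y_C1 > 529/66: keep 9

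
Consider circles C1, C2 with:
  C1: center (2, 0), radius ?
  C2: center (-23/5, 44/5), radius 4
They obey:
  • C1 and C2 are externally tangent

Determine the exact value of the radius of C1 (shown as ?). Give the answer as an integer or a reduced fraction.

1. [ext C1·C2]  r_C1² + 8r_C1 − 105 = 0  ⇒  r_C1 = 7 (r>0 drops 1)

7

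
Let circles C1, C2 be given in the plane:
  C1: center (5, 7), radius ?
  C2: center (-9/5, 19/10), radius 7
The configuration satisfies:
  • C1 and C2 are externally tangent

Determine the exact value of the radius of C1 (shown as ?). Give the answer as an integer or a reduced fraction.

3/2

1. [ext C1·C2]  r_C1² + 14r_C1 − 93/4 = 0  ⇒  r_C1 = 3/2 (r>0 drops 1)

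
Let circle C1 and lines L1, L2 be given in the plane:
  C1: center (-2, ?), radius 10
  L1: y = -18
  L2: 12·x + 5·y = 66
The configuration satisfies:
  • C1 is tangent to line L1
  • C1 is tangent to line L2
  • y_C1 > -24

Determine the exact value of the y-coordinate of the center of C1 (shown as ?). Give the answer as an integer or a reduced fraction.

-8

1. [C1‖L1]  y_C1² + 36y_C1 + 224 = 0  ⇒  y_C1 = -28 or -8
2. [C1‖L2]  y_C1² − 36y_C1 − 352 = 0  ⇒  y_C1 = -8 or 44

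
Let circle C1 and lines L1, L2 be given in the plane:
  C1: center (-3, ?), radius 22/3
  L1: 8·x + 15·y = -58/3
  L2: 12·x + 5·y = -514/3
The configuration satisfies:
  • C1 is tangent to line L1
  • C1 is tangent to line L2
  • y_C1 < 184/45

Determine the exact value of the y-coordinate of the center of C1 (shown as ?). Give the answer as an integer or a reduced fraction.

1. [C1‖L1]  y_C1² − (28/45)y_C1 − 3104/45 = 0  ⇒  y_C1 = -8 or 388/45
2. [C1‖L2]  y_C1² + (812/15)y_C1 + 5536/15 = 0  ⇒  y_C1 = -692/15 or -8

-8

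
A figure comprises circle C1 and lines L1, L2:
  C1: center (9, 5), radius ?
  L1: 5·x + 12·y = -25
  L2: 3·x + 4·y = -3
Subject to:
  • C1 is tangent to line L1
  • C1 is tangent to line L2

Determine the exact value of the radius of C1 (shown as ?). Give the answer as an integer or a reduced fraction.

10

1. [C1‖L1]  r_C1² − 100 = 0  ⇒  r_C1 = 10 (r>0 drops 1)
2. [C1‖L2]  r_C1² − 100 = 0  ⇒  r_C1 = 10 (r>0 drops 1)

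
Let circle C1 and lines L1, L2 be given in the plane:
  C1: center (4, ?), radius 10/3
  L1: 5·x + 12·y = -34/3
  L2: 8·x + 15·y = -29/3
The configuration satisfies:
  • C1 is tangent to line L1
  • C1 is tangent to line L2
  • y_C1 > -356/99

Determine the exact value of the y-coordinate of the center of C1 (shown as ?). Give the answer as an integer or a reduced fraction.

1. [C1‖L1]  y_C1² + (47/9)y_C1 − 56/9 = 0  ⇒  y_C1 = -56/9 or 1
2. [C1‖L2]  y_C1² + (50/9)y_C1 − 59/9 = 0  ⇒  y_C1 = -59/9 or 1

1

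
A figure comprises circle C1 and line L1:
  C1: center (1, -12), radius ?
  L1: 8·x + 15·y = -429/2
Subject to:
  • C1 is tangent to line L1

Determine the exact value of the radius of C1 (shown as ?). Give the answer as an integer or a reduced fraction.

1. [C1‖L1]  r_C1² − 25/4 = 0  ⇒  r_C1 = 5/2 (r>0 drops 1)

5/2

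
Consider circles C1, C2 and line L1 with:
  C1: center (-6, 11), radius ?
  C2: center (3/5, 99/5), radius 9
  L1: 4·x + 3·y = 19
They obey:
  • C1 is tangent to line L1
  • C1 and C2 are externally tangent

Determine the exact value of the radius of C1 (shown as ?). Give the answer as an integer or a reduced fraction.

1. [C1‖L1]  r_C1² − 4 = 0  ⇒  r_C1 = 2 (r>0 drops 1)
2. [ext C1·C2]  r_C1² + 18r_C1 − 40 = 0  ⇒  r_C1 = 2 (r>0 drops 1)

2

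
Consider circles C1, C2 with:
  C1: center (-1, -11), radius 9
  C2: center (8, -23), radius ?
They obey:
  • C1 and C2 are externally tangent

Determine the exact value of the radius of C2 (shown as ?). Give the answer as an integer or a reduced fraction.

1. [ext C1·C2]  r_C2² + 18r_C2 − 144 = 0  ⇒  r_C2 = 6 (r>0 drops 1)

6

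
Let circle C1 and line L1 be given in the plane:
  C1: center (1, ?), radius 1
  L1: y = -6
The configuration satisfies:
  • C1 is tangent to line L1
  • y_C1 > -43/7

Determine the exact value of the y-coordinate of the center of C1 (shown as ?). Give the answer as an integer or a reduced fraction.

1. [C1‖L1]  y_C1² + 12y_C1 + 35 = 0  ⇒  y_C1 = -7 or -5
2. given y_C1 > -43/7: keep -5

-5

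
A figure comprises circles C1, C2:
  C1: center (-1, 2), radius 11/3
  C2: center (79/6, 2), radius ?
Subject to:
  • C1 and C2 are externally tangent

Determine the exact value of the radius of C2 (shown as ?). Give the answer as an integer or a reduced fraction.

1. [ext C1·C2]  r_C2² + (22/3)r_C2 − 749/4 = 0  ⇒  r_C2 = 21/2 (r>0 drops 1)

21/2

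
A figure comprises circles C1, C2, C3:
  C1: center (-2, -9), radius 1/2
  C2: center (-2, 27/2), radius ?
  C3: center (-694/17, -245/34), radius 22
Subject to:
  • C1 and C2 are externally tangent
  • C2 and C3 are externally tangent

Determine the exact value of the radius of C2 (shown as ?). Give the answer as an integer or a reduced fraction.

22

1. [ext C1·C2]  r_C2² + 1r_C2 − 506 = 0  ⇒  r_C2 = 22 (r>0 drops 1)
2. [ext C2·C3]  r_C2² + 44r_C2 − 1452 = 0  ⇒  r_C2 = 22 (r>0 drops 1)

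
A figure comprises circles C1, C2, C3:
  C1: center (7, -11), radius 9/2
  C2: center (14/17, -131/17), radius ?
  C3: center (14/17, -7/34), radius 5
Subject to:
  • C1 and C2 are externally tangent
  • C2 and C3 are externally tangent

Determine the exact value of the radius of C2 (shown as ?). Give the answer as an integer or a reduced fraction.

5/2

1. [ext C1·C2]  r_C2² + 9r_C2 − 115/4 = 0  ⇒  r_C2 = 5/2 (r>0 drops 1)
2. [ext C2·C3]  r_C2² + 10r_C2 − 125/4 = 0  ⇒  r_C2 = 5/2 (r>0 drops 1)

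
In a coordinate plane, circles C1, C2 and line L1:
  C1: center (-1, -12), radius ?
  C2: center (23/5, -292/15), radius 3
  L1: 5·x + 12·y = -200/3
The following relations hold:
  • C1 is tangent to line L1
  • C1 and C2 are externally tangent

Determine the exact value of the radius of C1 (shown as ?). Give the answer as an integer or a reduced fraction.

1. [C1‖L1]  r_C1² − 361/9 = 0  ⇒  r_C1 = 19/3 (r>0 drops 1)
2. [ext C1·C2]  r_C1² + 6r_C1 − 703/9 = 0  ⇒  r_C1 = 19/3 (r>0 drops 1)

19/3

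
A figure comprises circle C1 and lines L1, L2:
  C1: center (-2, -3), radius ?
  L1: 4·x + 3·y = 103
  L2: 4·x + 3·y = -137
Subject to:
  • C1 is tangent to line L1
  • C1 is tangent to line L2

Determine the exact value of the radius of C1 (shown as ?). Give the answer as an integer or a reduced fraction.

1. [C1‖L1]  r_C1² − 576 = 0  ⇒  r_C1 = 24 (r>0 drops 1)
2. [C1‖L2]  r_C1² − 576 = 0  ⇒  r_C1 = 24 (r>0 drops 1)

24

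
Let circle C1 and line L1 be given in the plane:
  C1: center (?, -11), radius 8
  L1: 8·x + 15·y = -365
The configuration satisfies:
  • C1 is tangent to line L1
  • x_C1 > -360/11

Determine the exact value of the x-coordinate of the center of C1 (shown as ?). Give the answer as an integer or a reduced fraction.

-8

1. [C1‖L1]  x_C1² + 50x_C1 + 336 = 0  ⇒  x_C1 = -42 or -8
2. given x_C1 > -360/11: keep -8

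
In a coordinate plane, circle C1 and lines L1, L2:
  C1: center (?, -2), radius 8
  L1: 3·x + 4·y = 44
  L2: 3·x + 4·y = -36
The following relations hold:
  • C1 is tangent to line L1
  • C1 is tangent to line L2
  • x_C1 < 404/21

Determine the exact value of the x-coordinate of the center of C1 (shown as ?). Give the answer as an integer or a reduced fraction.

4

1. [C1‖L1]  x_C1² − (104/3)x_C1 + 368/3 = 0  ⇒  x_C1 = 4 or 92/3
2. [C1‖L2]  x_C1² + (56/3)x_C1 − 272/3 = 0  ⇒  x_C1 = -68/3 or 4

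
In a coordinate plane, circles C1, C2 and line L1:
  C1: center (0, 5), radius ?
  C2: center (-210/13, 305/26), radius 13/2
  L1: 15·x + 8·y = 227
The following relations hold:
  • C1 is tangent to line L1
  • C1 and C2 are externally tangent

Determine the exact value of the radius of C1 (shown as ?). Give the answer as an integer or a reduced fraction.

1. [C1‖L1]  r_C1² − 121 = 0  ⇒  r_C1 = 11 (r>0 drops 1)
2. [ext C1·C2]  r_C1² + 13r_C1 − 264 = 0  ⇒  r_C1 = 11 (r>0 drops 1)

11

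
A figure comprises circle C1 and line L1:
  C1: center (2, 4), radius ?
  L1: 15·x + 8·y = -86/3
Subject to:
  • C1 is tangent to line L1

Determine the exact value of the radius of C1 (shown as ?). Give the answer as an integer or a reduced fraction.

1. [C1‖L1]  r_C1² − 256/9 = 0  ⇒  r_C1 = 16/3 (r>0 drops 1)

16/3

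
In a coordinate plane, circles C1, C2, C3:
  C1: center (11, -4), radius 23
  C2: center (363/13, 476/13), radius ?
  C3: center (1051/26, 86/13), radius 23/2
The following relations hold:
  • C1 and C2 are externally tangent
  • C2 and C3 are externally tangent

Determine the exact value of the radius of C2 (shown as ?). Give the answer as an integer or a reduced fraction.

21

1. [ext C1·C2]  r_C2² + 46r_C2 − 1407 = 0  ⇒  r_C2 = 21 (r>0 drops 1)
2. [ext C2·C3]  r_C2² + 23r_C2 − 924 = 0  ⇒  r_C2 = 21 (r>0 drops 1)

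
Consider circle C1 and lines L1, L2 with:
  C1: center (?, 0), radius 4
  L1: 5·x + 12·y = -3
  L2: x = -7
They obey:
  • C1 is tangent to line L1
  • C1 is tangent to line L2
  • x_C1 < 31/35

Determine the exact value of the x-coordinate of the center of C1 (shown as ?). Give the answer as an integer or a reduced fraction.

1. [C1‖L1]  x_C1² + (6/5)x_C1 − 539/5 = 0  ⇒  x_C1 = -11 or 49/5
2. [C1‖L2]  x_C1² + 14x_C1 + 33 = 0  ⇒  x_C1 = -11 or -3

-11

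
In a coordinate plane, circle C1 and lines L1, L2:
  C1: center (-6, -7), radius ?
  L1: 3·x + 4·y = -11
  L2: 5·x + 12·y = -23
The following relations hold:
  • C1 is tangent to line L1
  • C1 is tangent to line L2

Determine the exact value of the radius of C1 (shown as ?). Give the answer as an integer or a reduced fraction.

1. [C1‖L1]  r_C1² − 49 = 0  ⇒  r_C1 = 7 (r>0 drops 1)
2. [C1‖L2]  r_C1² − 49 = 0  ⇒  r_C1 = 7 (r>0 drops 1)

7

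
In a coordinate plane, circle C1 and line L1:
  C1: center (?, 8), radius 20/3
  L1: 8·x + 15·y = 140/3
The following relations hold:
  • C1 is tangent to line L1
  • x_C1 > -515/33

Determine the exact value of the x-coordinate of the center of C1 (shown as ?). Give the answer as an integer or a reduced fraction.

5

1. [C1‖L1]  x_C1² + (55/3)x_C1 − 350/3 = 0  ⇒  x_C1 = -70/3 or 5
2. given x_C1 > -515/33: keep 5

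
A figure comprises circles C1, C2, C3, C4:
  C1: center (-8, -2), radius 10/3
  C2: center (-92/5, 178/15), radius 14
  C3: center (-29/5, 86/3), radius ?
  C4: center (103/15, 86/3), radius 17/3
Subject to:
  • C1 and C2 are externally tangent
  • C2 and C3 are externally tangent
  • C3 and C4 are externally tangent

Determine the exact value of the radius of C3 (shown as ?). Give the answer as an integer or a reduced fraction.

1. [ext C2·C3]  r_C3² + 28r_C3 − 245 = 0  ⇒  r_C3 = 7 (r>0 drops 1)
2. [ext C3·C4]  r_C3² + (34/3)r_C3 − 385/3 = 0  ⇒  r_C3 = 7 (r>0 drops 1)

7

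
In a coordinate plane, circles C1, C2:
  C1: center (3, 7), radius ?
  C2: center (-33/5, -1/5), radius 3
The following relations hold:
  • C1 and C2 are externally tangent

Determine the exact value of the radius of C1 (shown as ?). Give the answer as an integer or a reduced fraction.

1. [ext C1·C2]  r_C1² + 6r_C1 − 135 = 0  ⇒  r_C1 = 9 (r>0 drops 1)

9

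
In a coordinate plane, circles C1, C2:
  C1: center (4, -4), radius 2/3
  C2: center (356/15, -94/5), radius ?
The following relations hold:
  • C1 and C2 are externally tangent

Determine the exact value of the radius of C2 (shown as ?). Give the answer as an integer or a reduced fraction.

24

1. [ext C1·C2]  r_C2² + (4/3)r_C2 − 608 = 0  ⇒  r_C2 = 24 (r>0 drops 1)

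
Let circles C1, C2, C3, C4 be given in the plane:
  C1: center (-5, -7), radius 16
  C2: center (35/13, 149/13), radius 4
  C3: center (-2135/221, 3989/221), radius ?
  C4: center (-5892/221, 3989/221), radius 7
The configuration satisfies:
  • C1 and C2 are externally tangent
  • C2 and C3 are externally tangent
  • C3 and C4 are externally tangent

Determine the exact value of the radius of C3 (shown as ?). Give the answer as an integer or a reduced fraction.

10

1. [ext C2·C3]  r_C3² + 8r_C3 − 180 = 0  ⇒  r_C3 = 10 (r>0 drops 1)
2. [ext C3·C4]  r_C3² + 14r_C3 − 240 = 0  ⇒  r_C3 = 10 (r>0 drops 1)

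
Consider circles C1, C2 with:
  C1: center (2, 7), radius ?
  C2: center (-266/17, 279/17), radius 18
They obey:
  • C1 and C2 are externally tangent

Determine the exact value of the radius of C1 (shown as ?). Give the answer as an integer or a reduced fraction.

1. [ext C1·C2]  r_C1² + 36r_C1 − 76 = 0  ⇒  r_C1 = 2 (r>0 drops 1)

2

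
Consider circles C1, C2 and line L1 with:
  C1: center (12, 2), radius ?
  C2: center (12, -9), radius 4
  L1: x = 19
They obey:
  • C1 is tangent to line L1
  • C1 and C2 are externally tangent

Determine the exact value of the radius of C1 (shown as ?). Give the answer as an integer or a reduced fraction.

7

1. [C1‖L1]  r_C1² − 49 = 0  ⇒  r_C1 = 7 (r>0 drops 1)
2. [ext C1·C2]  r_C1² + 8r_C1 − 105 = 0  ⇒  r_C1 = 7 (r>0 drops 1)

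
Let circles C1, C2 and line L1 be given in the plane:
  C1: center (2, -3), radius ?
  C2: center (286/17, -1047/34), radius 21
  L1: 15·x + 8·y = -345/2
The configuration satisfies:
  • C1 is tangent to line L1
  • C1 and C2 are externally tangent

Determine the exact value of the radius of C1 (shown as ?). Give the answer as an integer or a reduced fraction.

1. [C1‖L1]  r_C1² − 441/4 = 0  ⇒  r_C1 = 21/2 (r>0 drops 1)
2. [ext C1·C2]  r_C1² + 42r_C1 − 2205/4 = 0  ⇒  r_C1 = 21/2 (r>0 drops 1)

21/2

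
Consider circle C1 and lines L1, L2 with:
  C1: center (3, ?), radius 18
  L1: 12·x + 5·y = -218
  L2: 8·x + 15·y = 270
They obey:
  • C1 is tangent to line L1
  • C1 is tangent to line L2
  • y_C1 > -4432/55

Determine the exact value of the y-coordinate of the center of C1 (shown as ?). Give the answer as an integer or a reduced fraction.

-4

1. [C1‖L1]  y_C1² + (508/5)y_C1 + 1952/5 = 0  ⇒  y_C1 = -488/5 or -4
2. [C1‖L2]  y_C1² − (164/5)y_C1 − 736/5 = 0  ⇒  y_C1 = -4 or 184/5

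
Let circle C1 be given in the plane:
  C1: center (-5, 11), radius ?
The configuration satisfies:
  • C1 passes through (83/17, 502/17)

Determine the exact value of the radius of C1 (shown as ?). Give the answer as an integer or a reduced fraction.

1. [C1∋P]  r_C1² − 441 = 0  ⇒  r_C1 = 21 (r>0 drops 1)

21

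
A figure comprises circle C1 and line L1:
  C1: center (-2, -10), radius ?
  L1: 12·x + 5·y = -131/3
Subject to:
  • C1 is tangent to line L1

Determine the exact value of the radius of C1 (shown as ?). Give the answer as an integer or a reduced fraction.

7/3

1. [C1‖L1]  r_C1² − 49/9 = 0  ⇒  r_C1 = 7/3 (r>0 drops 1)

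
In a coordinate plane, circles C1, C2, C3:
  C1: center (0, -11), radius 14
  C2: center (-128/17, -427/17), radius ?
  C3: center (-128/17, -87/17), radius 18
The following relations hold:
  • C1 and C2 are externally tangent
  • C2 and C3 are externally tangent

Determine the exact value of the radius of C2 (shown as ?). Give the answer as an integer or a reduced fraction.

2

1. [ext C1·C2]  r_C2² + 28r_C2 − 60 = 0  ⇒  r_C2 = 2 (r>0 drops 1)
2. [ext C2·C3]  r_C2² + 36r_C2 − 76 = 0  ⇒  r_C2 = 2 (r>0 drops 1)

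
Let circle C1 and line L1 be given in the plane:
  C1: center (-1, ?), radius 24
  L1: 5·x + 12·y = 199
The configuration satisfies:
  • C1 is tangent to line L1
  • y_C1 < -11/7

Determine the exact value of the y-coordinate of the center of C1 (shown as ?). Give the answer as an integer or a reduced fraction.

-9

1. [C1‖L1]  y_C1² − 34y_C1 − 387 = 0  ⇒  y_C1 = -9 or 43
2. given y_C1 < -11/7: keep -9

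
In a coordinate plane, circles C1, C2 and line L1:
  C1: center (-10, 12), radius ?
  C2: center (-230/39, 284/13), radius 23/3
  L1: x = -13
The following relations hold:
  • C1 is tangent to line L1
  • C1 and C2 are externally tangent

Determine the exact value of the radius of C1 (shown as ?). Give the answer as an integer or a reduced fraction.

1. [C1‖L1]  r_C1² − 9 = 0  ⇒  r_C1 = 3 (r>0 drops 1)
2. [ext C1·C2]  r_C1² + (46/3)r_C1 − 55 = 0  ⇒  r_C1 = 3 (r>0 drops 1)

3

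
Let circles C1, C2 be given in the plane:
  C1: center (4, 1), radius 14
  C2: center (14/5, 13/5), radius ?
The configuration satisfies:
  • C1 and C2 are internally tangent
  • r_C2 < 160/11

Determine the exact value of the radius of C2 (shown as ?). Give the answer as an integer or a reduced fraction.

1. [int C1,C2]  r_C2² − 28r_C2 + 192 = 0  ⇒  r_C2 = 12 or 16
2. given r_C2 < 160/11: keep 12

12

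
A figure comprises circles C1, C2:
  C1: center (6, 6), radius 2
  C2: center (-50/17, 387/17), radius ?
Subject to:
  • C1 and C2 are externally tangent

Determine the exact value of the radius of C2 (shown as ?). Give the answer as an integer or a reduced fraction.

17

1. [ext C1·C2]  r_C2² + 4r_C2 − 357 = 0  ⇒  r_C2 = 17 (r>0 drops 1)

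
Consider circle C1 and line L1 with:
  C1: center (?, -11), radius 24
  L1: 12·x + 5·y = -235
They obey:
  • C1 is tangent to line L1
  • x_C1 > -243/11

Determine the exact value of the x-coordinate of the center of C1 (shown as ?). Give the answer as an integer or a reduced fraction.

11

1. [C1‖L1]  x_C1² + 30x_C1 − 451 = 0  ⇒  x_C1 = -41 or 11
2. given x_C1 > -243/11: keep 11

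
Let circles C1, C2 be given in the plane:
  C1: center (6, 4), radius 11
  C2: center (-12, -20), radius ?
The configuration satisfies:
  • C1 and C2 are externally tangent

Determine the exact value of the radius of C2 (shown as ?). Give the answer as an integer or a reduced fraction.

1. [ext C1·C2]  r_C2² + 22r_C2 − 779 = 0  ⇒  r_C2 = 19 (r>0 drops 1)

19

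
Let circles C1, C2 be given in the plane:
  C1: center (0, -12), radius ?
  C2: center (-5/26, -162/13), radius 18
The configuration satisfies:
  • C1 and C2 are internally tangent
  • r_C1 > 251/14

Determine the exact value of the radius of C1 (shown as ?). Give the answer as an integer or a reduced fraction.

37/2

1. [int C1,C2]  r_C1² − 36r_C1 + 1295/4 = 0  ⇒  r_C1 = 35/2 or 37/2
2. given r_C1 > 251/14: keep 37/2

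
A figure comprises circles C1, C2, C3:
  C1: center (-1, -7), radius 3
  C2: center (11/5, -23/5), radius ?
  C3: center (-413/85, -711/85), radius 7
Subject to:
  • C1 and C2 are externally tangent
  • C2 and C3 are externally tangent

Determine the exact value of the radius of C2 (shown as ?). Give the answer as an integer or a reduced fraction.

1

1. [ext C1·C2]  r_C2² + 6r_C2 − 7 = 0  ⇒  r_C2 = 1 (r>0 drops 1)
2. [ext C2·C3]  r_C2² + 14r_C2 − 15 = 0  ⇒  r_C2 = 1 (r>0 drops 1)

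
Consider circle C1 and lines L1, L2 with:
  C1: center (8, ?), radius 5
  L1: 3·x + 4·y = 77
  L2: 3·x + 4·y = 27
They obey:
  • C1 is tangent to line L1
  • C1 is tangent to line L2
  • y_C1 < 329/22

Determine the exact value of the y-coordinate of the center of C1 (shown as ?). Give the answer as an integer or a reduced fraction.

1. [C1‖L1]  y_C1² − (53/2)y_C1 + 273/2 = 0  ⇒  y_C1 = 7 or 39/2
2. [C1‖L2]  y_C1² − (3/2)y_C1 − 77/2 = 0  ⇒  y_C1 = -11/2 or 7

7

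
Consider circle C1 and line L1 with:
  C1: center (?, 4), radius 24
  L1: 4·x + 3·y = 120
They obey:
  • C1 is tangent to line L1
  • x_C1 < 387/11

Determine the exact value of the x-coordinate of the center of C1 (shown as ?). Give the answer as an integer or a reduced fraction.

1. [C1‖L1]  x_C1² − 54x_C1 − 171 = 0  ⇒  x_C1 = -3 or 57
2. given x_C1 < 387/11: keep -3

-3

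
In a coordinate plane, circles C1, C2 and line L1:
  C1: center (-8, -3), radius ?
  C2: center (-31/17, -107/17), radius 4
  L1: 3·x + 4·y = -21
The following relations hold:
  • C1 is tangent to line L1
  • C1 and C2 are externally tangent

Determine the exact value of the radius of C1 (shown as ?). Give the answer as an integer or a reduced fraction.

3

1. [C1‖L1]  r_C1² − 9 = 0  ⇒  r_C1 = 3 (r>0 drops 1)
2. [ext C1·C2]  r_C1² + 8r_C1 − 33 = 0  ⇒  r_C1 = 3 (r>0 drops 1)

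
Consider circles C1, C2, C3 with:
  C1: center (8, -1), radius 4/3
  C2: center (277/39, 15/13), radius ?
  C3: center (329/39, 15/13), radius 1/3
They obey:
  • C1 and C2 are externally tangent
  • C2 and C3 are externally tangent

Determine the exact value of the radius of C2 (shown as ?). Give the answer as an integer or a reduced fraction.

1. [ext C1·C2]  r_C2² + (8/3)r_C2 − 11/3 = 0  ⇒  r_C2 = 1 (r>0 drops 1)
2. [ext C2·C3]  r_C2² + (2/3)r_C2 − 5/3 = 0  ⇒  r_C2 = 1 (r>0 drops 1)

1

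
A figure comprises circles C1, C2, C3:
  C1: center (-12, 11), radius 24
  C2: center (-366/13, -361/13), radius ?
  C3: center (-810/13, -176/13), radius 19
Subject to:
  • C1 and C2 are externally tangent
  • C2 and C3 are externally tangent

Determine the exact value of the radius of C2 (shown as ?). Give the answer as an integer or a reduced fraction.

18

1. [ext C1·C2]  r_C2² + 48r_C2 − 1188 = 0  ⇒  r_C2 = 18 (r>0 drops 1)
2. [ext C2·C3]  r_C2² + 38r_C2 − 1008 = 0  ⇒  r_C2 = 18 (r>0 drops 1)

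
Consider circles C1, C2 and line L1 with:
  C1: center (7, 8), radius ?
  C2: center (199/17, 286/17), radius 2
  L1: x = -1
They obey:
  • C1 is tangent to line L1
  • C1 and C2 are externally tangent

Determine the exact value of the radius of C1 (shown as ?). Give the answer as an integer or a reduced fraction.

1. [C1‖L1]  r_C1² − 64 = 0  ⇒  r_C1 = 8 (r>0 drops 1)
2. [ext C1·C2]  r_C1² + 4r_C1 − 96 = 0  ⇒  r_C1 = 8 (r>0 drops 1)

8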